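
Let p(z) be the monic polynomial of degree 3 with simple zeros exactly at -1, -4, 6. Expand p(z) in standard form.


The polynomial is p(z) = ∏_{α ∈ S} (z − α), where S = {-1, -4, 6}.
Expanding the product yields: p(z) = z^3 -z^2 -26·z -24.
The resulting polynomial has degree 3 and real coefficients as required.

p(z) = z^3 -z^2 -26·z -24.


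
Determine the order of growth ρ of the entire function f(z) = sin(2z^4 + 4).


Write sin(w) = (e^{iw} ± e^{−iw})/(2 or 2i), so |sin(w)| ≤ e^{|w|}. With w = 2z^4 + 4, |w| ≤ 2r^4 + 4 on |z|=r, giving M(r) ≤ e^{2r^4 + 4} and ρ ≤ 4. For the lower bound, choose z on |z|=r with 2z^4 purely imaginary of modulus 2r^4; then |sin(2z^4 + 4)| grows like e^{2r^4}/2, so ρ ≥ 4. Hence ρ = 4.
Therefore ρ = 4.

Order ρ = 4.


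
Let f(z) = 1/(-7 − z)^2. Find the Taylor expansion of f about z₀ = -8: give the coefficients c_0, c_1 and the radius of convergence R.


Let w = z − z₀, so z = z₀ + w.
Then -7 − z = -7 − (z₀ + w) = (-7 − z₀) − w = 1 − w.
f(z) = 1/(1 − w)^2 = (1/(1)^2) · (1 − w/(1))^{−2}.
By the binomial series (1−u)^{−2} = Σ_{n≥0} C(n+1, 1) u^n for |u|<1, with u = w/(1):
  c_n = C(n+1, 1) / (1)^(n+2).
  c_0 = 1/(1)^2 = 1.
  c_1 = 2/(1)^3 = 2.
The series is valid for |w/d| < 1, i.e. |z − z₀| < |d|.
Radius of convergence: R = |-7 − z₀| = |1| = 1 (distance from z₀ to the singularity z = -7).

c_0 = 1, c_1 = 2; R = 1.


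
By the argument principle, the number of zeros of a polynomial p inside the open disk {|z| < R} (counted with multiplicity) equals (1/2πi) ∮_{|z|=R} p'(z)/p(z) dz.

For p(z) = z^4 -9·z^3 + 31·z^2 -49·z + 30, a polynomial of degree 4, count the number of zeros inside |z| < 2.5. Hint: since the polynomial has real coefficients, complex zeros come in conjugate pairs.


The zeros of p are: 3, (2 + 1i), (2 - 1i), 2.
Their magnitudes are: 3, 2.236, 2.236, 2.
Zeros with |z| < R = 2.5: (2 + 1i), (2 - 1i), 2.
Count = 3.
By the argument principle, (1/2πi) ∮_{|z|=R} p'(z)/p(z) dz equals exactly this count.

Number of zeros inside |z| < 2.5: 3.


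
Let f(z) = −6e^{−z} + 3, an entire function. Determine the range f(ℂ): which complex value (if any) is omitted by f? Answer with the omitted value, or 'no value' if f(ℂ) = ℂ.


Little Picard bounds the complement of f(ℂ) to at most one point.
e^{−z} is never zero on ℂ, so -6·e^{−z} takes every value in ℂ ∖ {0}. Adding 3 shifts the range to ℂ ∖ {3}. Thus f omits exactly the value 3.

Omitted value: 3.


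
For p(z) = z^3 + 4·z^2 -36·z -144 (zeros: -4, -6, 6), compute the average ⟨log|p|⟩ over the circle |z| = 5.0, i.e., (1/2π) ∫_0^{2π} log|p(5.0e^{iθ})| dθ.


Zeros: -6, -4, 6; r = 5.0.
Inside |z| < r: -4. Outside (|z| ≥ r): -6, 6.
p(0) = -144, so log|p(0)| = log(144) = 4.9698.
Apply Jensen: I(r) = log|p(0)| + Σ_k log(r/|z_k|), summed over zeros inside |z| < r.
  log(r/|z_k|) for z_k = -4: log(5.0/4) = 0.2231
  Outside zeros (-6, 6) contribute nothing to the Jensen sum.
Sum over inside zeros: 0.2231.
I(r) = log|p(0)| + (inside sum) = 4.9698 + 0.2231 = 5.1930.
Note: since some zeros are outside |z| ≤ r, the simplified n·log(r) form does NOT apply — only the inside zeros contribute.

I(r) ≈ 5.1930.


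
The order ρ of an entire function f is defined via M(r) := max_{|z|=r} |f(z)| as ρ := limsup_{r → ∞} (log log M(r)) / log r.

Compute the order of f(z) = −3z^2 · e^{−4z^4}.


M(r) = max_{|z|=r} |-3|·|z|^2·|e^{−4z^4}| = 3·r^2 · e^{4r^4} (the factors attain their maxima compatibly on |z|=r). Then log M(r) = log 3 + 2·log r + 4r^4, dominated by the last term, so log log M(r) ~ 4·log r. The polynomial factor -3z^2 contributes only a log r term and does not affect the order. ρ = 4.
Therefore ρ = 4.

Order ρ = 4.


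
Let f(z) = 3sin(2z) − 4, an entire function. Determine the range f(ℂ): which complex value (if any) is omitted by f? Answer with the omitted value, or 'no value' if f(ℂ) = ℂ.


Little Picard bounds the complement of f(ℂ) to at most one point.
sin is entire and surjective onto ℂ: for every w ∈ ℂ, sin(ζ) = w has a solution ζ ∈ ℂ (e.g., via the complex inverse arcsin). With ζ = 2z this gives z = ζ/(2). Then 3·sin(2z) takes every value in 3·ℂ = ℂ, and adding -4 is a bijection of ℂ. So f is surjective and omits no value. (Note: only on the real line is sin bounded by [−1, 1].)

Omitted value: no value.


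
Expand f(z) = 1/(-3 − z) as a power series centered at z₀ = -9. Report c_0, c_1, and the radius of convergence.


Let w = z − z₀, so z = z₀ + w.
Then -3 − z = -3 − (z₀ + w) = (-3 − z₀) − w = 6 − w.
f(z) = 1/(6 − w) = (1/(6)) · 1/(1 − w/(6)) = Σ_{n≥0} w^n / (6)^(n+1).
So c_n = 1/(6)^(n+1):
  c_0 = 1/(6)^1 = 1/6.
  c_1 = 1/(6)^2 = 1/36.
The series is valid for |w/d| < 1, i.e. |z − z₀| < |d|.
Radius of convergence: R = |-3 − z₀| = |6| = 6 (distance from z₀ to the singularity z = -3).

c_0 = 1/6, c_1 = 1/36; R = 6.


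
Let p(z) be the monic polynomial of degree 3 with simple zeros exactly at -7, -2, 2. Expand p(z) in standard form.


The polynomial is p(z) = ∏_{α ∈ S} (z − α), where S = {-7, -2, 2}.
Expanding the product yields: p(z) = z^3 + 7·z^2 -4·z -28.
The resulting polynomial has degree 3 and real coefficients as required.

p(z) = z^3 + 7·z^2 -4·z -28.


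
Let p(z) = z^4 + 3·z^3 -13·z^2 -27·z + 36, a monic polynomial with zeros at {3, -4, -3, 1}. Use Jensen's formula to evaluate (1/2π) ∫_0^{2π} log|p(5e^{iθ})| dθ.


Zeros: -4, -3, 1, 3; r = 5.
Inside |z| < r: -4, -3, 1, 3. Outside (|z| ≥ r): ∅.
p(0) = 36, so log|p(0)| = log(36) = 3.5835.
Apply Jensen: I(r) = log|p(0)| + Σ_k log(r/|z_k|), summed over zeros inside |z| < r.
  log(r/|z_k|) for z_k = 3: log(5/3) = 0.5108
  log(r/|z_k|) for z_k = -4: log(5/4) = 0.2231
  log(r/|z_k|) for z_k = -3: log(5/3) = 0.5108
  log(r/|z_k|) for z_k = 1: log(5/1) = 1.6094
Sum over inside zeros: 2.8542.
I(r) = log|p(0)| + (inside sum) = 3.5835 + 2.8542 = 6.4378.
Closed form (all zeros inside, monic): I(r) = n·log(r) = 4·log(5) = 6.4378. ✓

I(r) ≈ 6.4378.


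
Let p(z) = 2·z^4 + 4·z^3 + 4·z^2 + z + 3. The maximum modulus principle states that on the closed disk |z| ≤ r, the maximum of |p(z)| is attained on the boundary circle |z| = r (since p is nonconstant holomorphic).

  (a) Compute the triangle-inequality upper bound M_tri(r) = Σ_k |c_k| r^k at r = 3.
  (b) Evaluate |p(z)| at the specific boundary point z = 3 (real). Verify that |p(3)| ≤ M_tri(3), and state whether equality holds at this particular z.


Coefficients: c_0 = 3, c_1 = 1, c_2 = 4, c_3 = 4, c_4 = 2. Radius r = 3.
Part (a). Triangle bound: M_tri(r) = Σ_k |c_k| r^k
  = |3|·3^0 + |1|·3^1 + |4|·3^2 + |4|·3^3 + |2|·3^4
  = 3 + 3 + 36 + 108 + 162 = 312.
This bounds M(r) := max_{|z|=r} |p(z)| from above; equality holds iff all terms c_k z^k can be made to align in phase at a single z on |z|=r.
Part (b). At z = 3 (real, on the circle |z| = r):
  p(3) = (3)·3^0 + (1)·3^1 + (4)·3^2 + (4)·3^3 + (2)·3^4 = 312.
  |p(3)| = 312.
Since all nonzero coefficients share the same sign, |p(3)| = 312 = M_tri(3); the triangle bound is attained at z = 3, so in fact M(r) = 312.

M_tri(3) = 312; |p(3)| = 312; equality at z=3: yes.


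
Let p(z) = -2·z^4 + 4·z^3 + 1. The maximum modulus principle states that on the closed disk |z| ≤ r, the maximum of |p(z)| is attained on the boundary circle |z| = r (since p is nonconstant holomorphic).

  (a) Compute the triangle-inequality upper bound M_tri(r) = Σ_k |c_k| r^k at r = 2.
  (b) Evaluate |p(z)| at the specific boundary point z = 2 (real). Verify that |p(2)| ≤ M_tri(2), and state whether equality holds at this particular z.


Coefficients: c_0 = 1, c_1 = 0, c_2 = 0, c_3 = 4, c_4 = -2. Radius r = 2.
Part (a). Triangle bound: M_tri(r) = Σ_k |c_k| r^k
  = |1|·2^0 + |0|·2^1 + |0|·2^2 + |4|·2^3 + |-2|·2^4
  = 1 + 0 + 0 + 32 + 32 = 65.
This bounds M(r) := max_{|z|=r} |p(z)| from above; equality holds iff all terms c_k z^k can be made to align in phase at a single z on |z|=r.
Part (b). At z = 2 (real, on the circle |z| = r):
  p(2) = (1)·2^0 + (0)·2^1 + (0)·2^2 + (4)·2^3 + (-2)·2^4 = 1.
  |p(2)| = 1.
Check: |p(2)| = 1 ≤ 65 = M_tri(2). ✓ Equality does not hold at z = 2 (the coefficients have mixed signs, so the terms do not all align in phase there).

M_tri(2) = 65; |p(2)| = 1; equality at z=2: no.


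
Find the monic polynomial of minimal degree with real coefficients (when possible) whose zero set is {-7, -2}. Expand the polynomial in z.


The polynomial is p(z) = ∏_{α ∈ S} (z − α), where S = {-7, -2}.
Expanding the product yields: p(z) = z^2 + 9·z + 14.
The resulting polynomial has degree 2 and real coefficients as required.

p(z) = z^2 + 9·z + 14.


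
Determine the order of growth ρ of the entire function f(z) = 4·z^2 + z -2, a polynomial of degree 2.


|f(z)| ≤ Σ|c_k|·r^k = O(r^2) as r → ∞. Polynomial growth is O(e^{r^ε}) for every ε > 0 (since r^2/e^{r^ε} → 0), so ρ ≤ ε for all ε > 0, i.e. ρ = 0. Every nonconstant polynomial has order 0.
Therefore ρ = 0.

Order ρ = 0.


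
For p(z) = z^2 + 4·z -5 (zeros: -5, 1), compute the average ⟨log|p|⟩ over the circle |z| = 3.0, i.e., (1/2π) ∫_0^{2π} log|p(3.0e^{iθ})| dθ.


Zeros: -5, 1; r = 3.0.
Inside |z| < r: 1. Outside (|z| ≥ r): -5.
p(0) = -5, so log|p(0)| = log(5) = 1.6094.
Apply Jensen: I(r) = log|p(0)| + Σ_k log(r/|z_k|), summed over zeros inside |z| < r.
  log(r/|z_k|) for z_k = 1: log(3.0/1) = 1.0986
  Outside zeros (-5) contribute nothing to the Jensen sum.
Sum over inside zeros: 1.0986.
I(r) = log|p(0)| + (inside sum) = 1.6094 + 1.0986 = 2.7081.
Note: since some zeros are outside |z| ≤ r, the simplified n·log(r) form does NOT apply — only the inside zeros contribute.

I(r) ≈ 2.7081.


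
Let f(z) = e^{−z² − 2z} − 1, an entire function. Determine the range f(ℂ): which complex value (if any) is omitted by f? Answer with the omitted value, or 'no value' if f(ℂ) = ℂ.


Little Picard bounds the complement of f(ℂ) to at most one point.
The exponent g(z) = −z² − 2z is a nonconstant polynomial, hence surjective onto ℂ. So e^{g(z)} takes every value in {e^w : w ∈ ℂ} = ℂ ∖ {0}. Adding -1 shifts the range to ℂ ∖ {-1}. f omits exactly -1.

Omitted value: -1.


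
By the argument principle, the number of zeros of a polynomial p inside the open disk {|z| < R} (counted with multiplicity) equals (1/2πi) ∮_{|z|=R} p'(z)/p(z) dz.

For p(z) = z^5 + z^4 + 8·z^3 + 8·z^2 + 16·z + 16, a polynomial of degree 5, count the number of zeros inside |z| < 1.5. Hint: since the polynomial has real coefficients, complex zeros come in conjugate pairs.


The zeros of p are: (0 + 2i), (0 - 2i), (0 + 2i), (0 - 2i), -1.
Their magnitudes are: 2, 2, 2, 2, 1.
Zeros with |z| < R = 1.5: -1.
Count = 1.
By the argument principle, (1/2πi) ∮_{|z|=R} p'(z)/p(z) dz equals exactly this count.

Number of zeros inside |z| < 1.5: 1.


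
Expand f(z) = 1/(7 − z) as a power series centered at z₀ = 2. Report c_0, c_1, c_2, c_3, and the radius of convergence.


Let w = z − z₀, so z = z₀ + w.
Then 7 − z = 7 − (z₀ + w) = (7 − z₀) − w = 5 − w.
f(z) = 1/(5 − w) = (1/(5)) · 1/(1 − w/(5)) = Σ_{n≥0} w^n / (5)^(n+1).
So c_n = 1/(5)^(n+1):
  c_0 = 1/(5)^1 = 1/5.
  c_1 = 1/(5)^2 = 1/25.
  c_2 = 1/(5)^3 = 1/125.
  c_3 = 1/(5)^4 = 1/625.
The series is valid for |w/d| < 1, i.e. |z − z₀| < |d|.
Radius of convergence: R = |7 − z₀| = |5| = 5 (distance from z₀ to the singularity z = 7).

c_0 = 1/5, c_1 = 1/25, c_2 = 1/125, c_3 = 1/625; R = 5.


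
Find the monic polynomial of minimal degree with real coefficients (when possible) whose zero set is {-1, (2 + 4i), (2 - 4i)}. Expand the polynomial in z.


The polynomial is p(z) = ∏_{α ∈ S} (z − α), where S = {-1, (2 + 4i), (2 - 4i)}.
Expanding the product yields: p(z) = z^3 -3·z^2 + 16·z + 20.
Note conjugate pairs combine to real quadratics: (z − (2+4i))(z − (2−4i)) = z² − 4z + 20.
The resulting polynomial has degree 3 and real coefficients as required.

p(z) = z^3 -3·z^2 + 16·z + 20.


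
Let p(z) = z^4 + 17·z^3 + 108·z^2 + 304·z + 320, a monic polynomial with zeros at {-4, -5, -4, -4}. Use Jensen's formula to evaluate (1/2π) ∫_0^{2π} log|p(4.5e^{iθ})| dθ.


Zeros: -5, -4, -4, -4; r = 4.5.
Inside |z| < r: -4, -4, -4. Outside (|z| ≥ r): -5.
p(0) = 320, so log|p(0)| = log(320) = 5.7683.
Apply Jensen: I(r) = log|p(0)| + Σ_k log(r/|z_k|), summed over zeros inside |z| < r.
  log(r/|z_k|) for z_k = -4: log(4.5/4) = 0.1178
  log(r/|z_k|) for z_k = -4: log(4.5/4) = 0.1178
  log(r/|z_k|) for z_k = -4: log(4.5/4) = 0.1178
  Outside zeros (-5) contribute nothing to the Jensen sum.
Sum over inside zeros: 0.3533.
I(r) = log|p(0)| + (inside sum) = 5.7683 + 0.3533 = 6.1217.
Note: since some zeros are outside |z| ≤ r, the simplified n·log(r) form does NOT apply — only the inside zeros contribute.

I(r) ≈ 6.1217.


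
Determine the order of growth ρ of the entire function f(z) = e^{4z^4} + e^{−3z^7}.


Each summand is entire of order 4 and 7 respectively (as in the single-exponential case). The order of a sum is at most the max of the orders, so ρ ≤ 7. For the lower bound: on |z|=r choose arg z so that -3z^7 is real positive; then |e^{-3z^7}| = e^{3r^7} while |e^{4z^4}| ≤ e^{4r^4} = o(e^{3r^7}). So |f| ≥ e^{3r^7}(1 − o(1)) and ρ ≥ 7. Hence ρ = max(4, 7) = 7.
Therefore ρ = 7.

Order ρ = 7.


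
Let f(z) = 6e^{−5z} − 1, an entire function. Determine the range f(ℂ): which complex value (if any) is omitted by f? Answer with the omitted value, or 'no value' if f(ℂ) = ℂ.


Little Picard bounds the complement of f(ℂ) to at most one point.
e^{−5z} is never zero on ℂ, so 6·e^{−5z} takes every value in ℂ ∖ {0}. Adding -1 shifts the range to ℂ ∖ {-1}. Thus f omits exactly the value -1.

Omitted value: -1.


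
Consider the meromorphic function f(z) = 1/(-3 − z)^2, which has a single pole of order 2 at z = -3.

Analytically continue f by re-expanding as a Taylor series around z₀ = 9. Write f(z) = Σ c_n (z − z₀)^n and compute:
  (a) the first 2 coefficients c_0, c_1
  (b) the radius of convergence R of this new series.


Let w = z − z₀, so z = z₀ + w.
Then -3 − z = -3 − (z₀ + w) = (-3 − z₀) − w = -12 − w.
f(z) = 1/(-12 − w)^2 = (1/(-12)^2) · (1 − w/(-12))^{−2}.
By the binomial series (1−u)^{−2} = Σ_{n≥0} C(n+1, 1) u^n for |u|<1, with u = w/(-12):
  c_n = C(n+1, 1) / (-12)^(n+2).
  c_0 = 1/(-12)^2 = 1/144.
  c_1 = 2/(-12)^3 = -1/864.
The series is valid for |w/d| < 1, i.e. |z − z₀| < |d|.
Radius of convergence: R = |-3 − z₀| = |-12| = 12 (distance from z₀ to the singularity z = -3).

c_0 = 1/144, c_1 = -1/864; R = 12.


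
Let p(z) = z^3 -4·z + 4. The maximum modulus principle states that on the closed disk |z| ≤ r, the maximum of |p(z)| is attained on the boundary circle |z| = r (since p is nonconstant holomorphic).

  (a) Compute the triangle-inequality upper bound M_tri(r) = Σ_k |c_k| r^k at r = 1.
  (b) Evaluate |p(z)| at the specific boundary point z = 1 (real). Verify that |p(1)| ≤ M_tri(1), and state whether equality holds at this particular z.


Coefficients: c_0 = 4, c_1 = -4, c_2 = 0, c_3 = 1. Radius r = 1.
Part (a). Triangle bound: M_tri(r) = Σ_k |c_k| r^k
  = |4|·1^0 + |-4|·1^1 + |0|·1^2 + |1|·1^3
  = 4 + 4 + 0 + 1 = 9.
This bounds M(r) := max_{|z|=r} |p(z)| from above; equality holds iff all terms c_k z^k can be made to align in phase at a single z on |z|=r.
Part (b). At z = 1 (real, on the circle |z| = r):
  p(1) = (4)·1^0 + (-4)·1^1 + (0)·1^2 + (1)·1^3 = 1.
  |p(1)| = 1.
Check: |p(1)| = 1 ≤ 9 = M_tri(1). ✓ Equality does not hold at z = 1 (the coefficients have mixed signs, so the terms do not all align in phase there).

M_tri(1) = 9; |p(1)| = 1; equality at z=1: no.


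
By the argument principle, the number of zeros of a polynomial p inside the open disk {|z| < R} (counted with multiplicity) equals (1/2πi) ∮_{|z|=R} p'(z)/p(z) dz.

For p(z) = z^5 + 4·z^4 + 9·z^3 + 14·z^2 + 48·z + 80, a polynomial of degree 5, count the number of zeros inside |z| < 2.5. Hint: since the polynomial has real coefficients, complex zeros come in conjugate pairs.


The zeros of p are: (-2 + 2i), (-2 - 2i), (1 + 2i), (1 - 2i), -2.
Their magnitudes are: 2.828, 2.828, 2.236, 2.236, 2.
Zeros with |z| < R = 2.5: (1 + 2i), (1 - 2i), -2.
Count = 3.
By the argument principle, (1/2πi) ∮_{|z|=R} p'(z)/p(z) dz equals exactly this count.

Number of zeros inside |z| < 2.5: 3.


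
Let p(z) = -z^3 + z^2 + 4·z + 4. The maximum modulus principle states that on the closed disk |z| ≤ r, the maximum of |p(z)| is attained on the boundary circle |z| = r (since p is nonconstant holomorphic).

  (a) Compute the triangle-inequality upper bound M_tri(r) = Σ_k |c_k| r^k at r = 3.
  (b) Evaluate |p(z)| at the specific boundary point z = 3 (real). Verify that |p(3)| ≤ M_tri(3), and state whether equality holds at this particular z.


Coefficients: c_0 = 4, c_1 = 4, c_2 = 1, c_3 = -1. Radius r = 3.
Part (a). Triangle bound: M_tri(r) = Σ_k |c_k| r^k
  = |4|·3^0 + |4|·3^1 + |1|·3^2 + |-1|·3^3
  = 4 + 12 + 9 + 27 = 52.
This bounds M(r) := max_{|z|=r} |p(z)| from above; equality holds iff all terms c_k z^k can be made to align in phase at a single z on |z|=r.
Part (b). At z = 3 (real, on the circle |z| = r):
  p(3) = (4)·3^0 + (4)·3^1 + (1)·3^2 + (-1)·3^3 = -2.
  |p(3)| = 2.
Check: |p(3)| = 2 ≤ 52 = M_tri(3). ✓ Equality does not hold at z = 3 (the coefficients have mixed signs, so the terms do not all align in phase there).

M_tri(3) = 52; |p(3)| = 2; equality at z=3: no.


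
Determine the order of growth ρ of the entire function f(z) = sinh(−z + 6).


sinh(w) is a linear combination of e^{iw} and e^{−iw} (or e^w, e^{−w} in the hyperbolic case), so |sinh(w)| ≤ e^{|w|}. With w = −z + 6, |w| ≤ 1|z| + 6 = 1r + 6 on |z| = r, giving M(r) ≤ e^{1r + 6}, so ρ ≤ 1. On a suitable ray (z = it for sin/cos; z = t for sinh/cosh, t real → ∞), |sinh(−z + 6)| grows like e^{1|t|}/2, so ρ ≥ 1. Hence ρ = 1.
Therefore ρ = 1.

Order ρ = 1.


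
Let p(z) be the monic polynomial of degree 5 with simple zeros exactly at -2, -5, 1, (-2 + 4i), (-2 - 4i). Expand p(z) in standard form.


The polynomial is p(z) = ∏_{α ∈ S} (z − α), where S = {-2, -5, 1, (-2 + 4i), (-2 - 4i)}.
Expanding the product yields: p(z) = z^5 + 10·z^4 + 47·z^3 + 122·z^2 + 20·z -200.
Note conjugate pairs combine to real quadratics: (z − (-2+4i))(z − (-2−4i)) = z² + 4z + 20.
The resulting polynomial has degree 5 and real coefficients as required.

p(z) = z^5 + 10·z^4 + 47·z^3 + 122·z^2 + 20·z -200.


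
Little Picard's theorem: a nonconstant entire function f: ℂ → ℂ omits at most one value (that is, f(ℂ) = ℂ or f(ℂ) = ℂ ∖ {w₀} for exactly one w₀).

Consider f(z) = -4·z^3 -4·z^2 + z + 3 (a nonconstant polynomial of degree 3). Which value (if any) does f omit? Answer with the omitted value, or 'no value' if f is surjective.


Little Picard bounds the complement of f(ℂ) to at most one point.
For every w ∈ ℂ, the equation p(z) − w = 0 is a nonconstant polynomial in z and hence has at least one root by the fundamental theorem of algebra. So p is surjective onto ℂ, omitting no value.

Omitted value: no value.


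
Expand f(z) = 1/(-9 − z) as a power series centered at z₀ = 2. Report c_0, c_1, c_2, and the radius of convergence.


Let w = z − z₀, so z = z₀ + w.
Then -9 − z = -9 − (z₀ + w) = (-9 − z₀) − w = -11 − w.
f(z) = 1/(-11 − w) = (1/(-11)) · 1/(1 − w/(-11)) = Σ_{n≥0} w^n / (-11)^(n+1).
So c_n = 1/(-11)^(n+1):
  c_0 = 1/(-11)^1 = -1/11.
  c_1 = 1/(-11)^2 = 1/121.
  c_2 = 1/(-11)^3 = -1/1331.
The series is valid for |w/d| < 1, i.e. |z − z₀| < |d|.
Radius of convergence: R = |-9 − z₀| = |-11| = 11 (distance from z₀ to the singularity z = -9).

c_0 = -1/11, c_1 = 1/121, c_2 = -1/1331; R = 11.


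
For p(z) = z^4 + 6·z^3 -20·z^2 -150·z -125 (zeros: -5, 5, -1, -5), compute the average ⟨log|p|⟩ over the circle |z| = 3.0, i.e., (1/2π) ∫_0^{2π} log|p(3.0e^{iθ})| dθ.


Zeros: -5, -5, -1, 5; r = 3.0.
Inside |z| < r: -1. Outside (|z| ≥ r): -5, -5, 5.
p(0) = -125, so log|p(0)| = log(125) = 4.8283.
Apply Jensen: I(r) = log|p(0)| + Σ_k log(r/|z_k|), summed over zeros inside |z| < r.
  log(r/|z_k|) for z_k = -1: log(3.0/1) = 1.0986
  Outside zeros (-5, -5, 5) contribute nothing to the Jensen sum.
Sum over inside zeros: 1.0986.
I(r) = log|p(0)| + (inside sum) = 4.8283 + 1.0986 = 5.9269.
Note: since some zeros are outside |z| ≤ r, the simplified n·log(r) form does NOT apply — only the inside zeros contribute.

I(r) ≈ 5.9269.


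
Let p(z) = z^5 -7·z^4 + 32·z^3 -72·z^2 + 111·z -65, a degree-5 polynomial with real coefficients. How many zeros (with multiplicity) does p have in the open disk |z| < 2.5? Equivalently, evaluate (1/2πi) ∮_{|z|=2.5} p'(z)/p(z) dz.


The zeros of p are: 1, (1 + 2i), (1 - 2i), (2 + 3i), (2 - 3i).
Their magnitudes are: 1, 2.236, 2.236, 3.606, 3.606.
Zeros with |z| < R = 2.5: 1, (1 + 2i), (1 - 2i).
Count = 3.
By the argument principle, (1/2πi) ∮_{|z|=R} p'(z)/p(z) dz equals exactly this count.

Number of zeros inside |z| < 2.5: 3.


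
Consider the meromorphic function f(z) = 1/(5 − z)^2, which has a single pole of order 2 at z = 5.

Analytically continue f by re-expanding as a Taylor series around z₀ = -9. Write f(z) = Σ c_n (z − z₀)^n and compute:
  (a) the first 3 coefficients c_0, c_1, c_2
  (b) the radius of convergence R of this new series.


Let w = z − z₀, so z = z₀ + w.
Then 5 − z = 5 − (z₀ + w) = (5 − z₀) − w = 14 − w.
f(z) = 1/(14 − w)^2 = (1/(14)^2) · (1 − w/(14))^{−2}.
By the binomial series (1−u)^{−2} = Σ_{n≥0} C(n+1, 1) u^n for |u|<1, with u = w/(14):
  c_n = C(n+1, 1) / (14)^(n+2).
  c_0 = 1/(14)^2 = 1/196.
  c_1 = 2/(14)^3 = 1/1372.
  c_2 = 3/(14)^4 = 3/38416.
The series is valid for |w/d| < 1, i.e. |z − z₀| < |d|.
Radius of convergence: R = |5 − z₀| = |14| = 14 (distance from z₀ to the singularity z = 5).

c_0 = 1/196, c_1 = 1/1372, c_2 = 3/38416; R = 14.


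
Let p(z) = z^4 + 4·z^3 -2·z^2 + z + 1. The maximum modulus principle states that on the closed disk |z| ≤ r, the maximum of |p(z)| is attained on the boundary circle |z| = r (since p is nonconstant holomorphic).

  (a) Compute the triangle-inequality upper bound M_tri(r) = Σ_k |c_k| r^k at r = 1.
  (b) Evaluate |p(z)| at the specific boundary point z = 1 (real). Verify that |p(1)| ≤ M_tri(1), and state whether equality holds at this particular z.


Coefficients: c_0 = 1, c_1 = 1, c_2 = -2, c_3 = 4, c_4 = 1. Radius r = 1.
Part (a). Triangle bound: M_tri(r) = Σ_k |c_k| r^k
  = |1|·1^0 + |1|·1^1 + |-2|·1^2 + |4|·1^3 + |1|·1^4
  = 1 + 1 + 2 + 4 + 1 = 9.
This bounds M(r) := max_{|z|=r} |p(z)| from above; equality holds iff all terms c_k z^k can be made to align in phase at a single z on |z|=r.
Part (b). At z = 1 (real, on the circle |z| = r):
  p(1) = (1)·1^0 + (1)·1^1 + (-2)·1^2 + (4)·1^3 + (1)·1^4 = 5.
  |p(1)| = 5.
Check: |p(1)| = 5 ≤ 9 = M_tri(1). ✓ Equality does not hold at z = 1 (the coefficients have mixed signs, so the terms do not all align in phase there).

M_tri(1) = 9; |p(1)| = 5; equality at z=1: no.


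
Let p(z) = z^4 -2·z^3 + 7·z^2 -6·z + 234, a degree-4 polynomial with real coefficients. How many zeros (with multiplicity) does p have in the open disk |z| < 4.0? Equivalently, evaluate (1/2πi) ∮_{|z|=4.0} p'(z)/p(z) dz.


The zeros of p are: (3 + 3i), (3 - 3i), (-2 + 3i), (-2 - 3i).
Their magnitudes are: 4.243, 4.243, 3.606, 3.606.
Zeros with |z| < R = 4.0: (-2 + 3i), (-2 - 3i).
Count = 2.
By the argument principle, (1/2πi) ∮_{|z|=R} p'(z)/p(z) dz equals exactly this count.

Number of zeros inside |z| < 4.0: 2.


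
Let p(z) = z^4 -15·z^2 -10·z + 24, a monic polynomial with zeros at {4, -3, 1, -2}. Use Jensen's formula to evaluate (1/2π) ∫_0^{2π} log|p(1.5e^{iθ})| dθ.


Zeros: -3, -2, 1, 4; r = 1.5.
Inside |z| < r: 1. Outside (|z| ≥ r): -3, -2, 4.
p(0) = 24, so log|p(0)| = log(24) = 3.1781.
Apply Jensen: I(r) = log|p(0)| + Σ_k log(r/|z_k|), summed over zeros inside |z| < r.
  log(r/|z_k|) for z_k = 1: log(1.5/1) = 0.4055
  Outside zeros (-3, -2, 4) contribute nothing to the Jensen sum.
Sum over inside zeros: 0.4055.
I(r) = log|p(0)| + (inside sum) = 3.1781 + 0.4055 = 3.5835.
Note: since some zeros are outside |z| ≤ r, the simplified n·log(r) form does NOT apply — only the inside zeros contribute.

I(r) ≈ 3.5835.


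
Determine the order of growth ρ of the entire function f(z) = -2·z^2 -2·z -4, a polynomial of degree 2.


|f(z)| ≤ Σ|c_k|·r^k = O(r^2) as r → ∞. Polynomial growth is O(e^{r^ε}) for every ε > 0 (since r^2/e^{r^ε} → 0), so ρ ≤ ε for all ε > 0, i.e. ρ = 0. Every nonconstant polynomial has order 0.
Therefore ρ = 0.

Order ρ = 0.


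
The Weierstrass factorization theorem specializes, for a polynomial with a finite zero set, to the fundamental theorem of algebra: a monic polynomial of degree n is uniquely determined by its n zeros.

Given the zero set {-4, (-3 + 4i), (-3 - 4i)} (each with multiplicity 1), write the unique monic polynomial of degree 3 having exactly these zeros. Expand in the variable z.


The polynomial is p(z) = ∏_{α ∈ S} (z − α), where S = {-4, (-3 + 4i), (-3 - 4i)}.
Expanding the product yields: p(z) = z^3 + 10·z^2 + 49·z + 100.
Note conjugate pairs combine to real quadratics: (z − (-3+4i))(z − (-3−4i)) = z² + 6z + 25.
The resulting polynomial has degree 3 and real coefficients as required.

p(z) = z^3 + 10·z^2 + 49·z + 100.


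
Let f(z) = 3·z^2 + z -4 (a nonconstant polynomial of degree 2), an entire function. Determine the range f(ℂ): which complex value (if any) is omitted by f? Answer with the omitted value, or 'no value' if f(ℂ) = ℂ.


Little Picard bounds the complement of f(ℂ) to at most one point.
For every w ∈ ℂ, the equation p(z) − w = 0 is a nonconstant polynomial in z and hence has at least one root by the fundamental theorem of algebra. So p is surjective onto ℂ, omitting no value.

Omitted value: no value.


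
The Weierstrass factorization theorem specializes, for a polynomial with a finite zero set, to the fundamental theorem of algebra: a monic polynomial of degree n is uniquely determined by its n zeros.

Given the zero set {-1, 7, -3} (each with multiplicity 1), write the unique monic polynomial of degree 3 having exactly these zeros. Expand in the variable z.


The polynomial is p(z) = ∏_{α ∈ S} (z − α), where S = {-1, 7, -3}.
Expanding the product yields: p(z) = z^3 -3·z^2 -25·z -21.
The resulting polynomial has degree 3 and real coefficients as required.

p(z) = z^3 -3·z^2 -25·z -21.


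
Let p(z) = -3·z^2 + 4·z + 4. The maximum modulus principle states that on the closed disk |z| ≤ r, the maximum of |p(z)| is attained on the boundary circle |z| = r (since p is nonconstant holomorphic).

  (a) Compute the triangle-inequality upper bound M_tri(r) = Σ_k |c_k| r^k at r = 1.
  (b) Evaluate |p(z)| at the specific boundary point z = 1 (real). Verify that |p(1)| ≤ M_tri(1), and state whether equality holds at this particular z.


Coefficients: c_0 = 4, c_1 = 4, c_2 = -3. Radius r = 1.
Part (a). Triangle bound: M_tri(r) = Σ_k |c_k| r^k
  = |4|·1^0 + |4|·1^1 + |-3|·1^2
  = 4 + 4 + 3 = 11.
This bounds M(r) := max_{|z|=r} |p(z)| from above; equality holds iff all terms c_k z^k can be made to align in phase at a single z on |z|=r.
Part (b). At z = 1 (real, on the circle |z| = r):
  p(1) = (4)·1^0 + (4)·1^1 + (-3)·1^2 = 5.
  |p(1)| = 5.
Check: |p(1)| = 5 ≤ 11 = M_tri(1). ✓ Equality does not hold at z = 1 (the coefficients have mixed signs, so the terms do not all align in phase there).

M_tri(1) = 11; |p(1)| = 5; equality at z=1: no.


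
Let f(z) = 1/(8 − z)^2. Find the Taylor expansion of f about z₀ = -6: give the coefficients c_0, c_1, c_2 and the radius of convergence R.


Let w = z − z₀, so z = z₀ + w.
Then 8 − z = 8 − (z₀ + w) = (8 − z₀) − w = 14 − w.
f(z) = 1/(14 − w)^2 = (1/(14)^2) · (1 − w/(14))^{−2}.
By the binomial series (1−u)^{−2} = Σ_{n≥0} C(n+1, 1) u^n for |u|<1, with u = w/(14):
  c_n = C(n+1, 1) / (14)^(n+2).
  c_0 = 1/(14)^2 = 1/196.
  c_1 = 2/(14)^3 = 1/1372.
  c_2 = 3/(14)^4 = 3/38416.
The series is valid for |w/d| < 1, i.e. |z − z₀| < |d|.
Radius of convergence: R = |8 − z₀| = |14| = 14 (distance from z₀ to the singularity z = 8).

c_0 = 1/196, c_1 = 1/1372, c_2 = 3/38416; R = 14.


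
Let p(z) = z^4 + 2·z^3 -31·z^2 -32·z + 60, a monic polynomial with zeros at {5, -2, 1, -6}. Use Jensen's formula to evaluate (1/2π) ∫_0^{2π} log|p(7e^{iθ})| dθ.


Zeros: -6, -2, 1, 5; r = 7.
Inside |z| < r: -6, -2, 1, 5. Outside (|z| ≥ r): ∅.
p(0) = 60, so log|p(0)| = log(60) = 4.0943.
Apply Jensen: I(r) = log|p(0)| + Σ_k log(r/|z_k|), summed over zeros inside |z| < r.
  log(r/|z_k|) for z_k = 5: log(7/5) = 0.3365
  log(r/|z_k|) for z_k = -2: log(7/2) = 1.2528
  log(r/|z_k|) for z_k = 1: log(7/1) = 1.9459
  log(r/|z_k|) for z_k = -6: log(7/6) = 0.1542
Sum over inside zeros: 3.6893.
I(r) = log|p(0)| + (inside sum) = 4.0943 + 3.6893 = 7.7836.
Closed form (all zeros inside, monic): I(r) = n·log(r) = 4·log(7) = 7.7836. ✓

I(r) ≈ 7.7836.


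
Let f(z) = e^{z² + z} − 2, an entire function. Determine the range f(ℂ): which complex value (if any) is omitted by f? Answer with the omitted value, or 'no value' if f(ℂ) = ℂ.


Little Picard bounds the complement of f(ℂ) to at most one point.
The exponent g(z) = z² + z is a nonconstant polynomial, hence surjective onto ℂ. So e^{g(z)} takes every value in {e^w : w ∈ ℂ} = ℂ ∖ {0}. Adding -2 shifts the range to ℂ ∖ {-2}. f omits exactly -2.

Omitted value: -2.


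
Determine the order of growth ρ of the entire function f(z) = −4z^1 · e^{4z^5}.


M(r) = max_{|z|=r} |-4|·|z|^1·|e^{4z^5}| = 4·r^1 · e^{4r^5} (the factors attain their maxima compatibly on |z|=r). Then log M(r) = log 4 + 1·log r + 4r^5, dominated by the last term, so log log M(r) ~ 5·log r. The polynomial factor -4z^1 contributes only a log r term and does not affect the order. ρ = 5.
Therefore ρ = 5.

Order ρ = 5.


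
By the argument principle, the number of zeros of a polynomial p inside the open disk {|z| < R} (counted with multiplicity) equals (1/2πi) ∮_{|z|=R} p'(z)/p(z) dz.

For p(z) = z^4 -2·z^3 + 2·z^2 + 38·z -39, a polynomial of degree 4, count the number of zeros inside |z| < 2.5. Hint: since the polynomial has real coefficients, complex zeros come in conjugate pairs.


The zeros of p are: -3, (2 + 3i), (2 - 3i), 1.
Their magnitudes are: 3, 3.606, 3.606, 1.
Zeros with |z| < R = 2.5: 1.
Count = 1.
By the argument principle, (1/2πi) ∮_{|z|=R} p'(z)/p(z) dz equals exactly this count.

Number of zeros inside |z| < 2.5: 1.


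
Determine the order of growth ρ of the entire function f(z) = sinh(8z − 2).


sinh(w) is a linear combination of e^{iw} and e^{−iw} (or e^w, e^{−w} in the hyperbolic case), so |sinh(w)| ≤ e^{|w|}. With w = 8z − 2, |w| ≤ 8|z| + 2 = 8r + 2 on |z| = r, giving M(r) ≤ e^{8r + 2}, so ρ ≤ 1. On a suitable ray (z = it for sin/cos; z = t for sinh/cosh, t real → ∞), |sinh(8z − 2)| grows like e^{8|t|}/2, so ρ ≥ 1. Hence ρ = 1.
Therefore ρ = 1.

Order ρ = 1.


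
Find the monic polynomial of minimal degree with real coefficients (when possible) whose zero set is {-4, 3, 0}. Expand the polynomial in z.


The polynomial is p(z) = ∏_{α ∈ S} (z − α), where S = {-4, 3, 0}.
Expanding the product yields: p(z) = z^3 + z^2 -12·z.
The resulting polynomial has degree 3 and real coefficients as required.

p(z) = z^3 + z^2 -12·z.


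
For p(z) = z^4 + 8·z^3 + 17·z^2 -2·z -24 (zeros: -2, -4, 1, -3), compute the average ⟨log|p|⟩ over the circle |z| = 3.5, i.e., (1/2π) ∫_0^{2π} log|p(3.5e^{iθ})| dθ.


Zeros: -4, -3, -2, 1; r = 3.5.
Inside |z| < r: -3, -2, 1. Outside (|z| ≥ r): -4.
p(0) = -24, so log|p(0)| = log(24) = 3.1781.
Apply Jensen: I(r) = log|p(0)| + Σ_k log(r/|z_k|), summed over zeros inside |z| < r.
  log(r/|z_k|) for z_k = -2: log(3.5/2) = 0.5596
  log(r/|z_k|) for z_k = 1: log(3.5/1) = 1.2528
  log(r/|z_k|) for z_k = -3: log(3.5/3) = 0.1542
  Outside zeros (-4) contribute nothing to the Jensen sum.
Sum over inside zeros: 1.9665.
I(r) = log|p(0)| + (inside sum) = 3.1781 + 1.9665 = 5.1446.
Note: since some zeros are outside |z| ≤ r, the simplified n·log(r) form does NOT apply — only the inside zeros contribute.

I(r) ≈ 5.1446.


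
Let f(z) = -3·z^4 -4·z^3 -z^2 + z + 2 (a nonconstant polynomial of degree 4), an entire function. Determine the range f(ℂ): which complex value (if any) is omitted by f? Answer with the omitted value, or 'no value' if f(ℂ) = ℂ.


Little Picard bounds the complement of f(ℂ) to at most one point.
For every w ∈ ℂ, the equation p(z) − w = 0 is a nonconstant polynomial in z and hence has at least one root by the fundamental theorem of algebra. So p is surjective onto ℂ, omitting no value.

Omitted value: no value.


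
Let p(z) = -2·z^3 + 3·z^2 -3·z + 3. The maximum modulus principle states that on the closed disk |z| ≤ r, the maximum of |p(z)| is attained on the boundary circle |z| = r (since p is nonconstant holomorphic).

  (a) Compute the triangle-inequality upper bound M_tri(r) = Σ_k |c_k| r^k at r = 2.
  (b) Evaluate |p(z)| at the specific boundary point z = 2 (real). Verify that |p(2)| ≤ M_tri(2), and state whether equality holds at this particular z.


Coefficients: c_0 = 3, c_1 = -3, c_2 = 3, c_3 = -2. Radius r = 2.
Part (a). Triangle bound: M_tri(r) = Σ_k |c_k| r^k
  = |3|·2^0 + |-3|·2^1 + |3|·2^2 + |-2|·2^3
  = 3 + 6 + 12 + 16 = 37.
This bounds M(r) := max_{|z|=r} |p(z)| from above; equality holds iff all terms c_k z^k can be made to align in phase at a single z on |z|=r.
Part (b). At z = 2 (real, on the circle |z| = r):
  p(2) = (3)·2^0 + (-3)·2^1 + (3)·2^2 + (-2)·2^3 = -7.
  |p(2)| = 7.
Check: |p(2)| = 7 ≤ 37 = M_tri(2). ✓ Equality does not hold at z = 2 (the coefficients have mixed signs, so the terms do not all align in phase there).

M_tri(2) = 37; |p(2)| = 7; equality at z=2: no.


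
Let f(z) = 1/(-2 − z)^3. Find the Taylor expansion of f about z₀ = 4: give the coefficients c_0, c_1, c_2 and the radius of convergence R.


Let w = z − z₀, so z = z₀ + w.
Then -2 − z = -2 − (z₀ + w) = (-2 − z₀) − w = -6 − w.
f(z) = 1/(-6 − w)^3 = (1/(-6)^3) · (1 − w/(-6))^{−3}.
By the binomial series (1−u)^{−3} = Σ_{n≥0} C(n+2, 2) u^n for |u|<1, with u = w/(-6):
  c_n = C(n+2, 2) / (-6)^(n+3).
  c_0 = 1/(-6)^3 = -1/216.
  c_1 = 3/(-6)^4 = 1/432.
  c_2 = 6/(-6)^5 = -1/1296.
The series is valid for |w/d| < 1, i.e. |z − z₀| < |d|.
Radius of convergence: R = |-2 − z₀| = |-6| = 6 (distance from z₀ to the singularity z = -2).

c_0 = -1/216, c_1 = 1/432, c_2 = -1/1296; R = 6.


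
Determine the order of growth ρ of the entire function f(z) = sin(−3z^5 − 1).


Write sin(w) = (e^{iw} ± e^{−iw})/(2 or 2i), so |sin(w)| ≤ e^{|w|}. With w = −3z^5 − 1, |w| ≤ 3r^5 + 1 on |z|=r, giving M(r) ≤ e^{3r^5 + 1} and ρ ≤ 5. For the lower bound, choose z on |z|=r with -3z^5 purely imaginary of modulus 3r^5; then |sin(−3z^5 − 1)| grows like e^{3r^5}/2, so ρ ≥ 5. Hence ρ = 5.
Therefore ρ = 5.

Order ρ = 5.


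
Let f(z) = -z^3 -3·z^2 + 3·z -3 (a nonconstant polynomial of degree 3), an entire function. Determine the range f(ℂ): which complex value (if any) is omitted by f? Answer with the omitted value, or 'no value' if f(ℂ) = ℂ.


Little Picard bounds the complement of f(ℂ) to at most one point.
For every w ∈ ℂ, the equation p(z) − w = 0 is a nonconstant polynomial in z and hence has at least one root by the fundamental theorem of algebra. So p is surjective onto ℂ, omitting no value.

Omitted value: no value.


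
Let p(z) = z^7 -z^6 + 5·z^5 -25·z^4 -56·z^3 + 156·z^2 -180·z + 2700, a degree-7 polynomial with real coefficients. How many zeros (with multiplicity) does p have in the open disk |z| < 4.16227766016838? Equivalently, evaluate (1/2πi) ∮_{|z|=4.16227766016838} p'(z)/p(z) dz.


The zeros of p are: -3, (0 + 3i), (0 - 3i), (3 + 1i), (3 - 1i), (-1 + 3i), (-1 - 3i).
Their magnitudes are: 3, 3, 3, 3.162, 3.162, 3.162, 3.162.
Zeros with |z| < R = 4.16227766016838: -3, (0 + 3i), (0 - 3i), (3 + 1i), (3 - 1i), (-1 + 3i), (-1 - 3i).
Count = 7.
By the argument principle, (1/2πi) ∮_{|z|=R} p'(z)/p(z) dz equals exactly this count.

Number of zeros inside |z| < 4.16227766016838: 7.


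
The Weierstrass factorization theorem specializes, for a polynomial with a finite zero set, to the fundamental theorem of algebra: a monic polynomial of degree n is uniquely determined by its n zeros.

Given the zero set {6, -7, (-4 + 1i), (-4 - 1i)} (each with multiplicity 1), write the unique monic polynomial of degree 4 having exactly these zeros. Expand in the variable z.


The polynomial is p(z) = ∏_{α ∈ S} (z − α), where S = {6, -7, (-4 + 1i), (-4 - 1i)}.
Expanding the product yields: p(z) = z^4 + 9·z^3 -17·z^2 -319·z -714.
Note conjugate pairs combine to real quadratics: (z − (-4+1i))(z − (-4−1i)) = z² + 8z + 17.
The resulting polynomial has degree 4 and real coefficients as required.

p(z) = z^4 + 9·z^3 -17·z^2 -319·z -714.


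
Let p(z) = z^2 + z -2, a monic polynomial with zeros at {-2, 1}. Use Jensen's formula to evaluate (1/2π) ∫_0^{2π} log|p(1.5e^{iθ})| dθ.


Zeros: -2, 1; r = 1.5.
Inside |z| < r: 1. Outside (|z| ≥ r): -2.
p(0) = -2, so log|p(0)| = log(2) = 0.6931.
Apply Jensen: I(r) = log|p(0)| + Σ_k log(r/|z_k|), summed over zeros inside |z| < r.
  log(r/|z_k|) for z_k = 1: log(1.5/1) = 0.4055
  Outside zeros (-2) contribute nothing to the Jensen sum.
Sum over inside zeros: 0.4055.
I(r) = log|p(0)| + (inside sum) = 0.6931 + 0.4055 = 1.0986.
Note: since some zeros are outside |z| ≤ r, the simplified n·log(r) form does NOT apply — only the inside zeros contribute.

I(r) ≈ 1.0986.


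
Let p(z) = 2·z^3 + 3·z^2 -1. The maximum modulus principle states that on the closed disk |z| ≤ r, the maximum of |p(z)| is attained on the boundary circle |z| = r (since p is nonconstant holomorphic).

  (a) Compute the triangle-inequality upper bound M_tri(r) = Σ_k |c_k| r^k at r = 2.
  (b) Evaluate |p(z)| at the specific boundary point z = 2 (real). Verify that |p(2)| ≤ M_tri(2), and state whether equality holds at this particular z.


Coefficients: c_0 = -1, c_1 = 0, c_2 = 3, c_3 = 2. Radius r = 2.
Part (a). Triangle bound: M_tri(r) = Σ_k |c_k| r^k
  = |-1|·2^0 + |0|·2^1 + |3|·2^2 + |2|·2^3
  = 1 + 0 + 12 + 16 = 29.
This bounds M(r) := max_{|z|=r} |p(z)| from above; equality holds iff all terms c_k z^k can be made to align in phase at a single z on |z|=r.
Part (b). At z = 2 (real, on the circle |z| = r):
  p(2) = (-1)·2^0 + (0)·2^1 + (3)·2^2 + (2)·2^3 = 27.
  |p(2)| = 27.
Check: |p(2)| = 27 ≤ 29 = M_tri(2). ✓ Equality does not hold at z = 2 (the coefficients have mixed signs, so the terms do not all align in phase there).

M_tri(2) = 29; |p(2)| = 27; equality at z=2: no.


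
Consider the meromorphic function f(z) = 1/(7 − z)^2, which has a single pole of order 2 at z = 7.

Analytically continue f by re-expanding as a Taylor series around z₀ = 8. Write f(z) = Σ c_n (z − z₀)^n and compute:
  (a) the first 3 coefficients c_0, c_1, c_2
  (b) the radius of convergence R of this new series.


Let w = z − z₀, so z = z₀ + w.
Then 7 − z = 7 − (z₀ + w) = (7 − z₀) − w = -1 − w.
f(z) = 1/(-1 − w)^2 = (1/(-1)^2) · (1 − w/(-1))^{−2}.
By the binomial series (1−u)^{−2} = Σ_{n≥0} C(n+1, 1) u^n for |u|<1, with u = w/(-1):
  c_n = C(n+1, 1) / (-1)^(n+2).
  c_0 = 1/(-1)^2 = 1.
  c_1 = 2/(-1)^3 = -2.
  c_2 = 3/(-1)^4 = 3.
The series is valid for |w/d| < 1, i.e. |z − z₀| < |d|.
Radius of convergence: R = |7 − z₀| = |-1| = 1 (distance from z₀ to the singularity z = 7).

c_0 = 1, c_1 = -2, c_2 = 3; R = 1.
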